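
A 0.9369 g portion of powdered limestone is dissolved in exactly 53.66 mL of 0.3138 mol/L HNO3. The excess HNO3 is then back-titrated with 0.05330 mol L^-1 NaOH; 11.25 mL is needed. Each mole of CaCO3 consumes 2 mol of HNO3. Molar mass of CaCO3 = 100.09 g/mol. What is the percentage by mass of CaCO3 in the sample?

Total n(HNO3) added = 0.3138 x 0.05366 = 0.01684 mol.
n(NaOH) used = 0.05330 x 0.01125 = 0.0005996 mol, which equals the excess n(HNO3).
So n(HNO3) consumed by the sample = 0.01684 - 0.0005996 = 0.01624 mol.
n(CaCO3) = 0.01624 / 2 = 0.008119 mol.
mass CaCO3 = 0.008119 x 100.09 = 0.8127 g, so %CaCO3 = 0.8127/0.9369 x 100 = 86.7%.

86.7%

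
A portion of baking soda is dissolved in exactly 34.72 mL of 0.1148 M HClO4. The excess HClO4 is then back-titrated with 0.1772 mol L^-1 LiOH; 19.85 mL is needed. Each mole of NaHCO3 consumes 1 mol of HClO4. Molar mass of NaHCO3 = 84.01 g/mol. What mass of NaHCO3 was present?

Total n(HClO4) added = 0.1148 x 0.03472 = 0.003986 mol.
n(LiOH) used = 0.1772 x 0.01985 = 0.003517 mol, which equals the excess n(HClO4).
So n(HClO4) consumed by the sample = 0.003986 - 0.003517 = 0.0004684 mol.
n(NaHCO3) = 0.0004684 / 1 = 0.0004684 mol.
mass = 0.0004684 mol x 84.01 g/mol = 0.0394 g.

0.0394 g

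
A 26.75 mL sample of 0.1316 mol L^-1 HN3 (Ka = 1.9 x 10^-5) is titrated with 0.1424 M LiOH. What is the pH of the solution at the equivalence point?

n(HN3) = 0.1316 x 0.02675 = 0.003520 mol; V(LiOH) at equivalence = 0.003520/0.1424 = 0.02472 L.
At equivalence all the acid is converted to N3-; total volume = 0.02675 + 0.02472 = 0.05147 L, so [N3-] = 0.003520/0.05147 = 0.06839 M.
Kb = Kw/Ka = 1.0e-14 / 1.9 x 10^-5 = 5.26e-10.
[OH^-] = sqrt(Kb x [N3-]) = sqrt(5.26e-10 x 0.06839) = 6.00e-6 M.
pOH = 5.22, so pH = 14.00 - 5.22 = 8.78.

8.78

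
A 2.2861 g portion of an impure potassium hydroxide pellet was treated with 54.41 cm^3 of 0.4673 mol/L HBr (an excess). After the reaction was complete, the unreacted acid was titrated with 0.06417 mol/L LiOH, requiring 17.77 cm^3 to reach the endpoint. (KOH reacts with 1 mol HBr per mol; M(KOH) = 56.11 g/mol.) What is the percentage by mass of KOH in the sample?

59.6%

Total n(HBr) added = 0.4673 x 0.05441 = 0.02543 mol.
n(LiOH) used = 0.06417 x 0.01777 = 0.001140 mol, which equals the excess n(HBr).
So n(HBr) consumed by the sample = 0.02543 - 0.001140 = 0.02429 mol.
n(KOH) = 0.02429 / 1 = 0.02429 mol.
mass KOH = 0.02429 x 56.11 = 1.363 g, so %KOH = 1.363/2.2861 x 100 = 59.6%.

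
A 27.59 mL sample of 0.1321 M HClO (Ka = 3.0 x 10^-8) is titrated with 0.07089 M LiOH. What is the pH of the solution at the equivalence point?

n(HClO) = 0.1321 x 0.02759 = 0.003645 mol; V(LiOH) at equivalence = 0.003645/0.07089 = 0.05141 L.
At equivalence all the acid is converted to ClO-; total volume = 0.02759 + 0.05141 = 0.07900 L, so [ClO-] = 0.003645/0.07900 = 0.04613 M.
Kb = Kw/Ka = 1.0e-14 / 3.0 x 10^-8 = 3.33e-7.
[OH^-] = sqrt(Kb x [ClO-]) = sqrt(3.33e-7 x 0.04613) = 0.000124 M.
pOH = 3.91, so pH = 14.00 - 3.91 = 10.09.

10.09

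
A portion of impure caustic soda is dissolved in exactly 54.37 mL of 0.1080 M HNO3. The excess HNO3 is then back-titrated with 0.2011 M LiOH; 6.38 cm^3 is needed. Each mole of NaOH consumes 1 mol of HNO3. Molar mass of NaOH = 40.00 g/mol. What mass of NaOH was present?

Total n(HNO3) added = 0.1080 x 0.05437 = 0.005872 mol.
n(LiOH) used = 0.2011 x 0.006380 = 0.001283 mol, which equals the excess n(HNO3).
So n(HNO3) consumed by the sample = 0.005872 - 0.001283 = 0.004589 mol.
n(NaOH) = 0.004589 / 1 = 0.004589 mol.
mass = 0.004589 mol x 40.00 g/mol = 0.184 g.

0.184 g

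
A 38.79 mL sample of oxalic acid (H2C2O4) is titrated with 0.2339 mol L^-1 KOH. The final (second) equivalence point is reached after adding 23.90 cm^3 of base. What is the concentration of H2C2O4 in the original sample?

n(KOH) = 0.2339 x 0.02390 = 0.005590 mol.
At the final (second) equivalence point, 2 mol OH^- react per mol H2C2O4, so n(H2C2O4) = 0.005590 / 2 = 0.002795 mol.
[H2C2O4] = 0.002795 / 0.03879 L = 0.0721 M.

0.0721 M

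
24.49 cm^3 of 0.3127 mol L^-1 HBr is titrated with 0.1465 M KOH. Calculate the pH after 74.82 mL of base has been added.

12.52

n(acid) = 0.3127 x 0.02449 = 0.007658 mol; n(KOH) added = 0.1465 x 0.07482 = 0.01096 mol.
Base is in excess by 0.01096 - 0.007658 = 0.003303 mol in a total volume of 0.09931 L.
[OH^-] = 0.003303/0.09931 = 0.03326 M, so pOH = 1.48 and pH = 14.00 - 1.48 = 12.52.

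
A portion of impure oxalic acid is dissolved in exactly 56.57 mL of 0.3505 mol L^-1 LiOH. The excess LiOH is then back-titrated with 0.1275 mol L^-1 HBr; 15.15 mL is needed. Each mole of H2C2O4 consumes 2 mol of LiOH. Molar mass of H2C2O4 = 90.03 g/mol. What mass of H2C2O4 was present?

Total n(LiOH) added = 0.3505 x 0.05657 = 0.01983 mol.
n(HBr) used = 0.1275 x 0.01515 = 0.001932 mol, which equals the excess n(LiOH).
So n(LiOH) consumed by the sample = 0.01983 - 0.001932 = 0.01790 mol.
n(H2C2O4) = 0.01790 / 2 = 0.008948 mol.
mass = 0.008948 mol x 90.03 g/mol = 0.806 g.

0.806 g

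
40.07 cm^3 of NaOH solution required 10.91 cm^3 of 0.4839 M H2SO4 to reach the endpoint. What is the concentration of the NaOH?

0.264 M

n(H2SO4) delivered = 0.4839 x 0.01091 = 0.005279 mol.
The reaction is 2 NaOH + 1 H2SO4, so n(NaOH) = 0.005279 x 2/1 = 0.01056 mol.
[NaOH] = 0.01056 mol / 0.04007 L = 0.264 M.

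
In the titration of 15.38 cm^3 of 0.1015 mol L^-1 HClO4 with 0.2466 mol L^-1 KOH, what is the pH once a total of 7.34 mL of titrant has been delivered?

n(acid) = 0.1015 x 0.01538 = 0.001561 mol; n(KOH) added = 0.2466 x 0.007340 = 0.001810 mol.
Base is in excess by 0.001810 - 0.001561 = 0.0002490 mol in a total volume of 0.02272 L.
[OH^-] = 0.0002490/0.02272 = 0.01096 M, so pOH = 1.96 and pH = 14.00 - 1.96 = 12.04.

12.04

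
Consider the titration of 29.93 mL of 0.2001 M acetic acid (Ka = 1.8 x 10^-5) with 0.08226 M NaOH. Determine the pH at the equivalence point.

n(CH3COOH) = 0.2001 x 0.02993 = 0.005989 mol; V(NaOH) at equivalence = 0.005989/0.08226 = 0.07281 L.
At equivalence all the acid is converted to CH3COO-; total volume = 0.02993 + 0.07281 = 0.1027 L, so [CH3COO-] = 0.005989/0.1027 = 0.05830 M.
Kb = Kw/Ka = 1.0e-14 / 1.8 x 10^-5 = 5.56e-10.
[OH^-] = sqrt(Kb x [CH3COO-]) = sqrt(5.56e-10 x 0.05830) = 5.69e-6 M.
pOH = 5.24, so pH = 14.00 - 5.24 = 8.76.

8.76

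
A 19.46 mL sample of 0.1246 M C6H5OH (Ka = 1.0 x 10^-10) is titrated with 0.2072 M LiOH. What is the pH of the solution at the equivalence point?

11.45

n(C6H5OH) = 0.1246 x 0.01946 = 0.002425 mol; V(LiOH) at equivalence = 0.002425/0.2072 = 0.01170 L.
At equivalence all the acid is converted to C6H5O-; total volume = 0.01946 + 0.01170 = 0.03116 L, so [C6H5O-] = 0.002425/0.03116 = 0.07781 M.
Kb = Kw/Ka = 1.0e-14 / 1.0 x 10^-10 = 0.000100.
[OH^-] = sqrt(Kb x [C6H5O-]) = sqrt(0.000100 x 0.07781) = 0.00279 M.
pOH = 2.55, so pH = 14.00 - 2.55 = 11.45.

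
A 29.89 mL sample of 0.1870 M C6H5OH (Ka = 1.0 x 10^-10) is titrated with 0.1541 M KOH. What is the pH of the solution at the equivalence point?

11.46

n(C6H5OH) = 0.1870 x 0.02989 = 0.005589 mol; V(KOH) at equivalence = 0.005589/0.1541 = 0.03627 L.
At equivalence all the acid is converted to C6H5O-; total volume = 0.02989 + 0.03627 = 0.06616 L, so [C6H5O-] = 0.005589/0.06616 = 0.08448 M.
Kb = Kw/Ka = 1.0e-14 / 1.0 x 10^-10 = 0.000100.
[OH^-] = sqrt(Kb x [C6H5O-]) = sqrt(0.000100 x 0.08448) = 0.00291 M.
pOH = 2.54, so pH = 14.00 - 2.54 = 11.46.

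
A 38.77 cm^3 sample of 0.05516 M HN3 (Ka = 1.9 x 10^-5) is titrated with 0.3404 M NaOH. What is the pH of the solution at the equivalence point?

n(HN3) = 0.05516 x 0.03877 = 0.002139 mol; V(NaOH) at equivalence = 0.002139/0.3404 = 0.006282 L.
At equivalence all the acid is converted to N3-; total volume = 0.03877 + 0.006282 = 0.04505 L, so [N3-] = 0.002139/0.04505 = 0.04747 M.
Kb = Kw/Ka = 1.0e-14 / 1.9 x 10^-5 = 5.26e-10.
[OH^-] = sqrt(Kb x [N3-]) = sqrt(5.26e-10 x 0.04747) = 5.00e-6 M.
pOH = 5.30, so pH = 14.00 - 5.30 = 8.70.

8.70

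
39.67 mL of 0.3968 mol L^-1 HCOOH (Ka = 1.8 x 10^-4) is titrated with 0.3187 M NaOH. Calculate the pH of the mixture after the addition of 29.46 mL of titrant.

Initial n(HCOOH) = 0.3968 x 0.03967 = 0.01574 mol.
n(NaOH) added = 0.3187 x 0.02946 = 0.009389 mol, converting that many moles of HCOOH to HCOO-.
Remaining n(HCOOH) = 0.006352 mol; n(HCOO-) = 0.009389 mol.
By Henderson-Hasselbalch, pH = pKa + log([A^-]/[HA]) = 3.74 + log(0.009389/0.006352) = 3.74 + (+0.17) = 3.91.

3.91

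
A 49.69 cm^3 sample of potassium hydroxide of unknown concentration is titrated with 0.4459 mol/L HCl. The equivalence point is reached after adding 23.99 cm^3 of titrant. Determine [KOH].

n(HCl) delivered = 0.4459 x 0.02399 = 0.01070 mol.
For a 1:1 reaction, n(KOH) = 0.01070 mol.
[KOH] = 0.01070 mol / 0.04969 L = 0.215 M.

0.215 M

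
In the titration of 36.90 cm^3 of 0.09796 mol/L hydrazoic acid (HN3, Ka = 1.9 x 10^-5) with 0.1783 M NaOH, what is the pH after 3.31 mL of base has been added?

Initial n(HN3) = 0.09796 x 0.03690 = 0.003615 mol.
n(NaOH) added = 0.1783 x 0.003310 = 0.0005902 mol, converting that many moles of HN3 to N3-.
Remaining n(HN3) = 0.003025 mol; n(N3-) = 0.0005902 mol.
By Henderson-Hasselbalch, pH = pKa + log([A^-]/[HA]) = 4.72 + log(0.0005902/0.003025) = 4.72 + (-0.71) = 4.01.

4.01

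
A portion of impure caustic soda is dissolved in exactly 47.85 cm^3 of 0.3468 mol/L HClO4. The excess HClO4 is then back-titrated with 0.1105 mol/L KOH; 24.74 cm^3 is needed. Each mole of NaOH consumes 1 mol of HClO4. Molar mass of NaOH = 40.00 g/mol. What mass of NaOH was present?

Total n(HClO4) added = 0.3468 x 0.04785 = 0.01659 mol.
n(KOH) used = 0.1105 x 0.02474 = 0.002734 mol, which equals the excess n(HClO4).
So n(HClO4) consumed by the sample = 0.01659 - 0.002734 = 0.01386 mol.
n(NaOH) = 0.01386 / 1 = 0.01386 mol.
mass = 0.01386 mol x 40.00 g/mol = 0.554 g.

0.554 g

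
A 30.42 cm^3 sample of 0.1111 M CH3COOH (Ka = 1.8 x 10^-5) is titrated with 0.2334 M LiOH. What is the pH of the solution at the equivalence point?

8.81

n(CH3COOH) = 0.1111 x 0.03042 = 0.003380 mol; V(LiOH) at equivalence = 0.003380/0.2334 = 0.01448 L.
At equivalence all the acid is converted to CH3COO-; total volume = 0.03042 + 0.01448 = 0.04490 L, so [CH3COO-] = 0.003380/0.04490 = 0.07527 M.
Kb = Kw/Ka = 1.0e-14 / 1.8 x 10^-5 = 5.56e-10.
[OH^-] = sqrt(Kb x [CH3COO-]) = sqrt(5.56e-10 x 0.07527) = 6.47e-6 M.
pOH = 5.19, so pH = 14.00 - 5.19 = 8.81.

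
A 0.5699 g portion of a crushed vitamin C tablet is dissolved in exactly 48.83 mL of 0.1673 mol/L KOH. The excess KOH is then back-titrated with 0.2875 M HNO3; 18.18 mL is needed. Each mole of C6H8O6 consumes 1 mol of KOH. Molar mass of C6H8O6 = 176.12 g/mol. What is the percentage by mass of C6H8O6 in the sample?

Total n(KOH) added = 0.1673 x 0.04883 = 0.008169 mol.
n(HNO3) used = 0.2875 x 0.01818 = 0.005227 mol, which equals the excess n(KOH).
So n(KOH) consumed by the sample = 0.008169 - 0.005227 = 0.002943 mol.
n(C6H8O6) = 0.002943 / 1 = 0.002943 mol.
mass C6H8O6 = 0.002943 x 176.12 = 0.5182 g, so %C6H8O6 = 0.5182/0.5699 x 100 = 90.9%.

90.9%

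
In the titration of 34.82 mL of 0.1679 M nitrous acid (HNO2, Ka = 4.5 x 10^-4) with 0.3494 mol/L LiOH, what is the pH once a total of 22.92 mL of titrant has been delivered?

n(acid) = 0.1679 x 0.03482 = 0.005846 mol; n(LiOH) added = 0.3494 x 0.02292 = 0.008008 mol.
Base is in excess by 0.008008 - 0.005846 = 0.002162 mol in a total volume of 0.05774 L.
[OH^-] = 0.002162/0.05774 = 0.03744 M, so pOH = 1.43 and pH = 14.00 - 1.43 = 12.57.

12.57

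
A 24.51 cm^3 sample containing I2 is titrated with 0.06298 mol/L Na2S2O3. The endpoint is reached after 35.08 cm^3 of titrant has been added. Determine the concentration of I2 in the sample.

0.0451 M

n(Na2S2O3) = 0.06298 x 0.03508 = 0.002209 mol.
From the balanced equation, 2 mol Na2S2O3 reacts with 1 mol I2, so n(I2) = 0.002209 x 1/2 = 0.001105 mol.
[I2] = 0.001105 / 0.02451 L = 0.0451 M.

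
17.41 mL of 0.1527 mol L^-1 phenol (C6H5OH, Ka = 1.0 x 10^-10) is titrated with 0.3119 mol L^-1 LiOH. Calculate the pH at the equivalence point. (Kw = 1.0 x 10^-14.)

n(C6H5OH) = 0.1527 x 0.01741 = 0.002659 mol; V(LiOH) at equivalence = 0.002659/0.3119 = 0.008524 L.
At equivalence all the acid is converted to C6H5O-; total volume = 0.01741 + 0.008524 = 0.02593 L, so [C6H5O-] = 0.002659/0.02593 = 0.1025 M.
Kb = Kw/Ka = 1.0e-14 / 1.0 x 10^-10 = 0.000100.
[OH^-] = sqrt(Kb x [C6H5O-]) = sqrt(0.000100 x 0.1025) = 0.00320 M.
pOH = 2.49, so pH = 14.00 - 2.49 = 11.51.

11.51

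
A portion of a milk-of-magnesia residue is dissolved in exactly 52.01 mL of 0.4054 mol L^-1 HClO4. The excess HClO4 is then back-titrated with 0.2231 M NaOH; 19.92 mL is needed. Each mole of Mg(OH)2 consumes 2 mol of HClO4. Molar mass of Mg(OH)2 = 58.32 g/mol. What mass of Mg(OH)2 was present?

Total n(HClO4) added = 0.4054 x 0.05201 = 0.02108 mol.
n(NaOH) used = 0.2231 x 0.01992 = 0.004444 mol, which equals the excess n(HClO4).
So n(HClO4) consumed by the sample = 0.02108 - 0.004444 = 0.01664 mol.
n(Mg(OH)2) = 0.01664 / 2 = 0.008320 mol.
mass = 0.008320 mol x 58.32 g/mol = 0.485 g.

0.485 g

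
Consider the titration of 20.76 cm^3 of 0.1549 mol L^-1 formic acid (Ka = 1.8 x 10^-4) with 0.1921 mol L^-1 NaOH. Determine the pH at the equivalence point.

8.34

n(HCOOH) = 0.1549 x 0.02076 = 0.003216 mol; V(NaOH) at equivalence = 0.003216/0.1921 = 0.01674 L.
At equivalence all the acid is converted to HCOO-; total volume = 0.02076 + 0.01674 = 0.03750 L, so [HCOO-] = 0.003216/0.03750 = 0.08575 M.
Kb = Kw/Ka = 1.0e-14 / 1.8 x 10^-4 = 5.56e-11.
[OH^-] = sqrt(Kb x [HCOO-]) = sqrt(5.56e-11 x 0.08575) = 2.18e-6 M.
pOH = 5.66, so pH = 14.00 - 5.66 = 8.34.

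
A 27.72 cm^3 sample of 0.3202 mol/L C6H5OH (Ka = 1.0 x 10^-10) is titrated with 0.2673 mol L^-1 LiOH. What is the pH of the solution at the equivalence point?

n(C6H5OH) = 0.3202 x 0.02772 = 0.008876 mol; V(LiOH) at equivalence = 0.008876/0.2673 = 0.03321 L.
At equivalence all the acid is converted to C6H5O-; total volume = 0.02772 + 0.03321 = 0.06093 L, so [C6H5O-] = 0.008876/0.06093 = 0.1457 M.
Kb = Kw/Ka = 1.0e-14 / 1.0 x 10^-10 = 0.000100.
[OH^-] = sqrt(Kb x [C6H5O-]) = sqrt(0.000100 x 0.1457) = 0.00382 M.
pOH = 2.42, so pH = 14.00 - 2.42 = 11.58.

11.58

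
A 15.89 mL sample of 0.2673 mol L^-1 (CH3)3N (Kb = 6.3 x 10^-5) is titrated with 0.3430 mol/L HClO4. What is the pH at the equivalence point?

n((CH3)3N) = 0.2673 x 0.01589 = 0.004247 mol; V(HClO4) at equivalence = 0.004247/0.3430 = 0.01238 L.
At equivalence the base is fully converted to (CH3)3NH+; total volume = 0.02827 L, so [(CH3)3NH+] = 0.004247/0.02827 = 0.1502 M.
Ka((CH3)3NH+) = Kw/Kb = 1.0e-14 / 6.3 x 10^-5 = 1.59e-10.
[H^+] = sqrt(Ka x [(CH3)3NH+]) = sqrt(1.59e-10 x 0.1502) = 4.88e-6 M.
pH = -log(4.88e-6) = 5.31.

5.31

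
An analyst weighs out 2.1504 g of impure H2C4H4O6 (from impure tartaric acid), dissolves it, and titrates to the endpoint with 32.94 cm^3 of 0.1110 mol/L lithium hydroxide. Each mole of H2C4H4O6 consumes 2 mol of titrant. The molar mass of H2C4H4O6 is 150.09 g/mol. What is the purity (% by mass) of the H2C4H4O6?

12.8%

n(LiOH) = 0.1110 x 0.03294 = 0.003656 mol.
n(H2C4H4O6) = 0.003656 / 2 = 0.001828 mol.
mass of H2C4H4O6 = 0.001828 x 150.09 = 0.2744 g.
% purity = 0.2744 / 2.1504 x 100 = 12.8%.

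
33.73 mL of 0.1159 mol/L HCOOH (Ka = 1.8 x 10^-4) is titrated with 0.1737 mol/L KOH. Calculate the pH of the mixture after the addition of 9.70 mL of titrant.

Initial n(HCOOH) = 0.1159 x 0.03373 = 0.003909 mol.
n(KOH) added = 0.1737 x 0.009700 = 0.001685 mol, converting that many moles of HCOOH to HCOO-.
Remaining n(HCOOH) = 0.002224 mol; n(HCOO-) = 0.001685 mol.
By Henderson-Hasselbalch, pH = pKa + log([A^-]/[HA]) = 3.74 + log(0.001685/0.002224) = 3.74 + (-0.12) = 3.62.

3.62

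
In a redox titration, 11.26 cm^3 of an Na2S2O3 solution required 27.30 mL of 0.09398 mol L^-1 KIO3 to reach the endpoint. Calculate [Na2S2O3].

1.37 M

n(KIO3) = 0.09398 x 0.02730 = 0.002566 mol.
From the balanced equation, 1 mol KIO3 reacts with 6 mol Na2S2O3, so n(Na2S2O3) = 0.002566 x 6/1 = 0.01539 mol.
[Na2S2O3] = 0.01539 / 0.01126 L = 1.37 M.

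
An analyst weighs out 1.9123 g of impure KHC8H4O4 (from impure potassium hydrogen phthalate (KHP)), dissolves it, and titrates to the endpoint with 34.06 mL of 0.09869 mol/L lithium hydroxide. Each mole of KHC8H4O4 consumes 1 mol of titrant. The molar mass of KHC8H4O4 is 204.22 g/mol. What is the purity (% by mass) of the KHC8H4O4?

35.9%

n(LiOH) = 0.09869 x 0.03406 = 0.003361 mol.
n(KHC8H4O4) = 0.003361 / 1 = 0.003361 mol.
mass of KHC8H4O4 = 0.003361 x 204.22 = 0.6865 g.
% purity = 0.6865 / 1.9123 x 100 = 35.9%.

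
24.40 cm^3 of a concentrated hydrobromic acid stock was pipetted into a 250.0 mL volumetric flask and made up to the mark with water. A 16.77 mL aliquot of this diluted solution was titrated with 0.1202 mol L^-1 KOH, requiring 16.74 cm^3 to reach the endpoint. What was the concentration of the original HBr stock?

1.23 M

n(KOH) = 0.1202 x 0.01674 = 0.002012 mol.
n(HBr) in the aliquot = 0.002012 mol.
[diluted HBr] = 0.002012 / 0.01677 = 0.1200 M.
Dilution factor = 250.0/24.40 = 10.25, so [stock] = 0.1200 x 10.25 = 1.23 M.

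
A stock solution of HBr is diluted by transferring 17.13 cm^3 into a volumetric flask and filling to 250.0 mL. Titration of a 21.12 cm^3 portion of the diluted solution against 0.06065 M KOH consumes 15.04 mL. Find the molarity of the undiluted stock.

n(KOH) = 0.06065 x 0.01504 = 0.0009122 mol.
n(HBr) in the aliquot = 0.0009122 mol.
[diluted HBr] = 0.0009122 / 0.02112 = 0.04319 M.
Dilution factor = 250.0/17.13 = 14.59, so [stock] = 0.04319 x 14.59 = 0.630 M.

0.630 M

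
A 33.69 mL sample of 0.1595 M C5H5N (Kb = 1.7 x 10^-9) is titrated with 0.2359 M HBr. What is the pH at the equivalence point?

3.13

n(C5H5N) = 0.1595 x 0.03369 = 0.005374 mol; V(HBr) at equivalence = 0.005374/0.2359 = 0.02278 L.
At equivalence the base is fully converted to C5H5NH+; total volume = 0.05647 L, so [C5H5NH+] = 0.005374/0.05647 = 0.09516 M.
Ka(C5H5NH+) = Kw/Kb = 1.0e-14 / 1.7 x 10^-9 = 5.88e-6.
[H^+] = sqrt(Ka x [C5H5NH+]) = sqrt(5.88e-6 x 0.09516) = 0.000748 M.
pH = -log(0.000748) = 3.13.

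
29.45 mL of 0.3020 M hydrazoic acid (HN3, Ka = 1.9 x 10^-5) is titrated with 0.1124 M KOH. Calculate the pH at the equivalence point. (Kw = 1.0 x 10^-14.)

n(HN3) = 0.3020 x 0.02945 = 0.008894 mol; V(KOH) at equivalence = 0.008894/0.1124 = 0.07913 L.
At equivalence all the acid is converted to N3-; total volume = 0.02945 + 0.07913 = 0.1086 L, so [N3-] = 0.008894/0.1086 = 0.08191 M.
Kb = Kw/Ka = 1.0e-14 / 1.9 x 10^-5 = 5.26e-10.
[OH^-] = sqrt(Kb x [N3-]) = sqrt(5.26e-10 x 0.08191) = 6.57e-6 M.
pOH = 5.18, so pH = 14.00 - 5.18 = 8.82.

8.82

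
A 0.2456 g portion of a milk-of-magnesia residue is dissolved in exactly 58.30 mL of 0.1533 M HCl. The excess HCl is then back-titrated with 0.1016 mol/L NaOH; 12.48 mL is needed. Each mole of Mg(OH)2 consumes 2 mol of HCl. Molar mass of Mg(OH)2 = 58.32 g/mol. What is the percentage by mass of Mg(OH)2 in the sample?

Total n(HCl) added = 0.1533 x 0.05830 = 0.008937 mol.
n(NaOH) used = 0.1016 x 0.01248 = 0.001268 mol, which equals the excess n(HCl).
So n(HCl) consumed by the sample = 0.008937 - 0.001268 = 0.007669 mol.
n(Mg(OH)2) = 0.007669 / 2 = 0.003835 mol.
mass Mg(OH)2 = 0.003835 x 58.32 = 0.2236 g, so %Mg(OH)2 = 0.2236/0.2456 x 100 = 91.1%.

91.1%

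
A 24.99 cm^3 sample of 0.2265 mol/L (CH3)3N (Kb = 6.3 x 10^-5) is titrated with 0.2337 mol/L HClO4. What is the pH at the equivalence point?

5.37

n((CH3)3N) = 0.2265 x 0.02499 = 0.005660 mol; V(HClO4) at equivalence = 0.005660/0.2337 = 0.02422 L.
At equivalence the base is fully converted to (CH3)3NH+; total volume = 0.04921 L, so [(CH3)3NH+] = 0.005660/0.04921 = 0.1150 M.
Ka((CH3)3NH+) = Kw/Kb = 1.0e-14 / 6.3 x 10^-5 = 1.59e-10.
[H^+] = sqrt(Ka x [(CH3)3NH+]) = sqrt(1.59e-10 x 0.1150) = 4.27e-6 M.
pH = -log(4.27e-6) = 5.37.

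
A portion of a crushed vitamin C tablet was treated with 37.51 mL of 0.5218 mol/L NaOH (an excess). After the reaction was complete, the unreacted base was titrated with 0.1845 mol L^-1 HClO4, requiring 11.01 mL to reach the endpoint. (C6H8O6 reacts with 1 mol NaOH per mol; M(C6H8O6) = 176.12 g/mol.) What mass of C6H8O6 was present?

Total n(NaOH) added = 0.5218 x 0.03751 = 0.01957 mol.
n(HClO4) used = 0.1845 x 0.01101 = 0.002031 mol, which equals the excess n(NaOH).
So n(NaOH) consumed by the sample = 0.01957 - 0.002031 = 0.01754 mol.
n(C6H8O6) = 0.01754 / 1 = 0.01754 mol.
mass = 0.01754 mol x 176.12 g/mol = 3.09 g.

3.09 g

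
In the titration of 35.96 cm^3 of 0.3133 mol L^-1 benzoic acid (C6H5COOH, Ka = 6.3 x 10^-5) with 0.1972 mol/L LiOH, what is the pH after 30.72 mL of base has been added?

4.27

Initial n(C6H5COOH) = 0.3133 x 0.03596 = 0.01127 mol.
n(LiOH) added = 0.1972 x 0.03072 = 0.006058 mol, converting that many moles of C6H5COOH to C6H5COO-.
Remaining n(C6H5COOH) = 0.005208 mol; n(C6H5COO-) = 0.006058 mol.
By Henderson-Hasselbalch, pH = pKa + log([A^-]/[HA]) = 4.20 + log(0.006058/0.005208) = 4.20 + (+0.07) = 4.27.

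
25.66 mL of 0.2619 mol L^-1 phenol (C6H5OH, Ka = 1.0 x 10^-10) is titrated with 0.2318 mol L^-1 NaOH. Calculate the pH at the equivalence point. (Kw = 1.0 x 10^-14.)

11.54

n(C6H5OH) = 0.2619 x 0.02566 = 0.006720 mol; V(NaOH) at equivalence = 0.006720/0.2318 = 0.02899 L.
At equivalence all the acid is converted to C6H5O-; total volume = 0.02566 + 0.02899 = 0.05465 L, so [C6H5O-] = 0.006720/0.05465 = 0.1230 M.
Kb = Kw/Ka = 1.0e-14 / 1.0 x 10^-10 = 0.000100.
[OH^-] = sqrt(Kb x [C6H5O-]) = sqrt(0.000100 x 0.1230) = 0.00351 M.
pOH = 2.46, so pH = 14.00 - 2.46 = 11.54.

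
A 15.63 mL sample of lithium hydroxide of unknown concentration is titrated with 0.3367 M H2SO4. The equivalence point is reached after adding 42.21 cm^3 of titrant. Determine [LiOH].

n(H2SO4) delivered = 0.3367 x 0.04221 = 0.01421 mol.
The reaction is 2 LiOH + 1 H2SO4, so n(LiOH) = 0.01421 x 2/1 = 0.02842 mol.
[LiOH] = 0.02842 mol / 0.01563 L = 1.82 M.

1.82 M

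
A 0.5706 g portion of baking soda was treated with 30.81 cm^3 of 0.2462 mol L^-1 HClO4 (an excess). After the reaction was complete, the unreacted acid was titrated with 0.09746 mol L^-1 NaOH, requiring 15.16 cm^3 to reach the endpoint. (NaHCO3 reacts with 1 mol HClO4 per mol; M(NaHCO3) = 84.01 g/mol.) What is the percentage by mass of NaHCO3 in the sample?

89.9%

Total n(HClO4) added = 0.2462 x 0.03081 = 0.007585 mol.
n(NaOH) used = 0.09746 x 0.01516 = 0.001477 mol, which equals the excess n(HClO4).
So n(HClO4) consumed by the sample = 0.007585 - 0.001477 = 0.006108 mol.
n(NaHCO3) = 0.006108 / 1 = 0.006108 mol.
mass NaHCO3 = 0.006108 x 84.01 = 0.5131 g, so %NaHCO3 = 0.5131/0.5706 x 100 = 89.9%.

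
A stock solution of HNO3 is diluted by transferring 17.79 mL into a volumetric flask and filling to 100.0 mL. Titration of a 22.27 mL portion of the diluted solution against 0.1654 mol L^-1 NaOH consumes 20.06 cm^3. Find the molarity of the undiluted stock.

0.837 M

n(NaOH) = 0.1654 x 0.02006 = 0.003318 mol.
n(HNO3) in the aliquot = 0.003318 mol.
[diluted HNO3] = 0.003318 / 0.02227 = 0.1490 M.
Dilution factor = 100.0/17.79 = 5.621, so [stock] = 0.1490 x 5.621 = 0.837 M.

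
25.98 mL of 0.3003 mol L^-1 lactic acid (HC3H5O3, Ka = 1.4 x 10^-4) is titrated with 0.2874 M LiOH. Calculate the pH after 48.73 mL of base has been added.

n(acid) = 0.3003 x 0.02598 = 0.007802 mol; n(LiOH) added = 0.2874 x 0.04873 = 0.01401 mol.
Base is in excess by 0.01401 - 0.007802 = 0.006203 mol in a total volume of 0.07471 L.
[OH^-] = 0.006203/0.07471 = 0.08303 M, so pOH = 1.08 and pH = 14.00 - 1.08 = 12.92.

12.92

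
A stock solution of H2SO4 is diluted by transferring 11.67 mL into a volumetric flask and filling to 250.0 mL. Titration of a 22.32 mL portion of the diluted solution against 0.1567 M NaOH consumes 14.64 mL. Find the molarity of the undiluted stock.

1.10 M

n(NaOH) = 0.1567 x 0.01464 = 0.002294 mol.
n(H2SO4) in the aliquot = 0.002294 x 1/2 = 0.001147 mol.
[diluted H2SO4] = 0.001147 / 0.02232 = 0.05139 M.
Dilution factor = 250.0/11.67 = 21.42, so [stock] = 0.05139 x 21.42 = 1.10 M.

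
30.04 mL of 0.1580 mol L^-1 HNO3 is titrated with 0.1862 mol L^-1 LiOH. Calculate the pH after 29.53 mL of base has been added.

12.10

n(acid) = 0.1580 x 0.03004 = 0.004746 mol; n(LiOH) added = 0.1862 x 0.02953 = 0.005498 mol.
Base is in excess by 0.005498 - 0.004746 = 0.0007522 mol in a total volume of 0.05957 L.
[OH^-] = 0.0007522/0.05957 = 0.01263 M, so pOH = 1.90 and pH = 14.00 - 1.90 = 12.10.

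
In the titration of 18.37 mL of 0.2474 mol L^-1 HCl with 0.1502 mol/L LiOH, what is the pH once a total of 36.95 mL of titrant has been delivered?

n(acid) = 0.2474 x 0.01837 = 0.004545 mol; n(LiOH) added = 0.1502 x 0.03695 = 0.005550 mol.
Base is in excess by 0.005550 - 0.004545 = 0.001005 mol in a total volume of 0.05532 L.
[OH^-] = 0.001005/0.05532 = 0.01817 M, so pOH = 1.74 and pH = 14.00 - 1.74 = 12.26.

12.26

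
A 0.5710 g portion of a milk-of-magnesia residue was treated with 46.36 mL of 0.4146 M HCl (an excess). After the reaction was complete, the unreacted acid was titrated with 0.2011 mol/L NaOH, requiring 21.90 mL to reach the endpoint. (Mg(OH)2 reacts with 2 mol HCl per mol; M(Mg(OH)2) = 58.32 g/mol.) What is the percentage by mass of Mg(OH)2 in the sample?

75.7%

Total n(HCl) added = 0.4146 x 0.04636 = 0.01922 mol.
n(NaOH) used = 0.2011 x 0.02190 = 0.004404 mol, which equals the excess n(HCl).
So n(HCl) consumed by the sample = 0.01922 - 0.004404 = 0.01482 mol.
n(Mg(OH)2) = 0.01482 / 2 = 0.007408 mol.
mass Mg(OH)2 = 0.007408 x 58.32 = 0.4321 g, so %Mg(OH)2 = 0.4321/0.5710 x 100 = 75.7%.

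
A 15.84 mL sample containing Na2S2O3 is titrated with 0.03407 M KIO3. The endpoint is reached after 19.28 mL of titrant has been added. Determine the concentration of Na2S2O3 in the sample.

n(KIO3) = 0.03407 x 0.01928 = 0.0006569 mol.
From the balanced equation, 1 mol KIO3 reacts with 6 mol Na2S2O3, so n(Na2S2O3) = 0.0006569 x 6/1 = 0.003941 mol.
[Na2S2O3] = 0.003941 / 0.01584 L = 0.249 M.

0.249 M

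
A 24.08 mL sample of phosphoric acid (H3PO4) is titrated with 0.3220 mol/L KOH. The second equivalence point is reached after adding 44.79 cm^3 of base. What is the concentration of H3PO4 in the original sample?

n(KOH) = 0.3220 x 0.04479 = 0.01442 mol.
At the second equivalence point, 2 mol OH^- react per mol H3PO4, so n(H3PO4) = 0.01442 / 2 = 0.007211 mol.
[H3PO4] = 0.007211 / 0.02408 L = 0.299 M.

0.299 M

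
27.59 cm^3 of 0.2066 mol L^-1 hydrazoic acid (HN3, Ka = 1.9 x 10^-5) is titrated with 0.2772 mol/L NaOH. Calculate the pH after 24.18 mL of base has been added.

12.29

n(acid) = 0.2066 x 0.02759 = 0.005700 mol; n(NaOH) added = 0.2772 x 0.02418 = 0.006703 mol.
Base is in excess by 0.006703 - 0.005700 = 0.001003 mol in a total volume of 0.05177 L.
[OH^-] = 0.001003/0.05177 = 0.01937 M, so pOH = 1.71 and pH = 14.00 - 1.71 = 12.29.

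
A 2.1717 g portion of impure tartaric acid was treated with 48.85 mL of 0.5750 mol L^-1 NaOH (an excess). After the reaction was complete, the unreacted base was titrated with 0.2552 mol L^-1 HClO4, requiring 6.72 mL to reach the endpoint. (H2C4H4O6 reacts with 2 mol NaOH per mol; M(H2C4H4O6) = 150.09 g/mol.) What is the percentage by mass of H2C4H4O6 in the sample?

91.1%

Total n(NaOH) added = 0.5750 x 0.04885 = 0.02809 mol.
n(HClO4) used = 0.2552 x 0.006720 = 0.001715 mol, which equals the excess n(NaOH).
So n(NaOH) consumed by the sample = 0.02809 - 0.001715 = 0.02637 mol.
n(H2C4H4O6) = 0.02637 / 2 = 0.01319 mol.
mass H2C4H4O6 = 0.01319 x 150.09 = 1.979 g, so %H2C4H4O6 = 1.979/2.1717 x 100 = 91.1%.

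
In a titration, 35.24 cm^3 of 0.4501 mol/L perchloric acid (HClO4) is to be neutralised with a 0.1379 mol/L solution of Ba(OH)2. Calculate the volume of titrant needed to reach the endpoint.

57.5 mL

n(HClO4) = 0.4501 mol/L x 0.03524 L = 0.01586 mol.
The neutralisation is 2 HClO4 : 1 Ba(OH)2, so n(Ba(OH)2) = 0.01586 x 1/2 = 0.007931 mol.
V(Ba(OH)2) = 0.007931 / 0.1379 = 0.05751 L = 57.5 mL.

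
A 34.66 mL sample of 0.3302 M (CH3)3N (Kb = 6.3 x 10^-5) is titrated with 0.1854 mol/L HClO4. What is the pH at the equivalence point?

n((CH3)3N) = 0.3302 x 0.03466 = 0.01144 mol; V(HClO4) at equivalence = 0.01144/0.1854 = 0.06173 L.
At equivalence the base is fully converted to (CH3)3NH+; total volume = 0.09639 L, so [(CH3)3NH+] = 0.01144/0.09639 = 0.1187 M.
Ka((CH3)3NH+) = Kw/Kb = 1.0e-14 / 6.3 x 10^-5 = 1.59e-10.
[H^+] = sqrt(Ka x [(CH3)3NH+]) = sqrt(1.59e-10 x 0.1187) = 4.34e-6 M.
pH = -log(4.34e-6) = 5.36.

5.36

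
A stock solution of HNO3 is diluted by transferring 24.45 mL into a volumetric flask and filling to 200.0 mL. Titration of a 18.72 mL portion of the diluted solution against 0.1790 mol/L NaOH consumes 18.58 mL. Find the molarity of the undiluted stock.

1.45 M

n(NaOH) = 0.1790 x 0.01858 = 0.003326 mol.
n(HNO3) in the aliquot = 0.003326 mol.
[diluted HNO3] = 0.003326 / 0.01872 = 0.1777 M.
Dilution factor = 200.0/24.45 = 8.180, so [stock] = 0.1777 x 8.180 = 1.45 M.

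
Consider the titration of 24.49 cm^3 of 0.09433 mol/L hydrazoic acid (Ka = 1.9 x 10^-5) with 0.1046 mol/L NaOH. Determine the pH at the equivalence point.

n(HN3) = 0.09433 x 0.02449 = 0.002310 mol; V(NaOH) at equivalence = 0.002310/0.1046 = 0.02209 L.
At equivalence all the acid is converted to N3-; total volume = 0.02449 + 0.02209 = 0.04658 L, so [N3-] = 0.002310/0.04658 = 0.04960 M.
Kb = Kw/Ka = 1.0e-14 / 1.9 x 10^-5 = 5.26e-10.
[OH^-] = sqrt(Kb x [N3-]) = sqrt(5.26e-10 x 0.04960) = 5.11e-6 M.
pOH = 5.29, so pH = 14.00 - 5.29 = 8.71.

8.71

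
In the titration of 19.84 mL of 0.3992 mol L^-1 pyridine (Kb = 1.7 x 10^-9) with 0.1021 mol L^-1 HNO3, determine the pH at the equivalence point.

n(C5H5N) = 0.3992 x 0.01984 = 0.007920 mol; V(HNO3) at equivalence = 0.007920/0.1021 = 0.07757 L.
At equivalence the base is fully converted to C5H5NH+; total volume = 0.09741 L, so [C5H5NH+] = 0.007920/0.09741 = 0.08131 M.
Ka(C5H5NH+) = Kw/Kb = 1.0e-14 / 1.7 x 10^-9 = 5.88e-6.
[H^+] = sqrt(Ka x [C5H5NH+]) = sqrt(5.88e-6 x 0.08131) = 0.000692 M.
pH = -log(0.000692) = 3.16.

3.16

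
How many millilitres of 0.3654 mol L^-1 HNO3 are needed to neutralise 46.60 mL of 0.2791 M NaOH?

35.6 mL

n(NaOH) = 0.2791 mol/L x 0.04660 L = 0.01301 mol.
At equivalence n(HNO3) = n(NaOH) = 0.01301 mol.
V(HNO3) = 0.01301 / 0.3654 = 0.03559 L = 35.6 mL.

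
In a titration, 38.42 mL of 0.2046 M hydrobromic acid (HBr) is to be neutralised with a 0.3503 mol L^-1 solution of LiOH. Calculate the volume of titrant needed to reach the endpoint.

n(HBr) = 0.2046 mol/L x 0.03842 L = 0.007861 mol.
At equivalence n(LiOH) = n(HBr) = 0.007861 mol.
V(LiOH) = 0.007861 / 0.3503 = 0.02244 L = 22.4 mL.

22.4 mL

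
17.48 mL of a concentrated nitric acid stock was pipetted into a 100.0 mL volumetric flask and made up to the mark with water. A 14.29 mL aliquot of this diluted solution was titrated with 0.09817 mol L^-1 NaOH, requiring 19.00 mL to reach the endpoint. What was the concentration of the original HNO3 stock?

n(NaOH) = 0.09817 x 0.01900 = 0.001865 mol.
n(HNO3) in the aliquot = 0.001865 mol.
[diluted HNO3] = 0.001865 / 0.01429 = 0.1305 M.
Dilution factor = 100.0/17.48 = 5.721, so [stock] = 0.1305 x 5.721 = 0.747 M.

0.747 M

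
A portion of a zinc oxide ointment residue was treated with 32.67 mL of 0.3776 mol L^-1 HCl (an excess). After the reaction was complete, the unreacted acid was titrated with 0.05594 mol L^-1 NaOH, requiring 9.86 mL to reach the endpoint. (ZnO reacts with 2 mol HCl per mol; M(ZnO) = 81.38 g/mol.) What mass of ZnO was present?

0.480 g

Total n(HCl) added = 0.3776 x 0.03267 = 0.01234 mol.
n(NaOH) used = 0.05594 x 0.009860 = 0.0005516 mol, which equals the excess n(HCl).
So n(HCl) consumed by the sample = 0.01234 - 0.0005516 = 0.01178 mol.
n(ZnO) = 0.01178 / 2 = 0.005892 mol.
mass = 0.005892 mol x 81.38 g/mol = 0.480 g.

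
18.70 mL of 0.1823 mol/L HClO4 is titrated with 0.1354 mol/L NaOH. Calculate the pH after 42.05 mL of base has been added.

12.58

n(acid) = 0.1823 x 0.01870 = 0.003409 mol; n(NaOH) added = 0.1354 x 0.04205 = 0.005694 mol.
Base is in excess by 0.005694 - 0.003409 = 0.002285 mol in a total volume of 0.06075 L.
[OH^-] = 0.002285/0.06075 = 0.03761 M, so pOH = 1.42 and pH = 14.00 - 1.42 = 12.58.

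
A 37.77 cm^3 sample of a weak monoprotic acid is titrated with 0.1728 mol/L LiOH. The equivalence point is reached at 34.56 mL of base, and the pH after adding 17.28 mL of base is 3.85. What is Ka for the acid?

1.4 x 10^-4

17.28 mL is half of the equivalence volume, so this is the half-equivalence point where [HA] = [A^-].
At half-equivalence pH = pKa, so pKa = 3.85.
Ka = 10^(-3.85) = 1.4 x 10^-4.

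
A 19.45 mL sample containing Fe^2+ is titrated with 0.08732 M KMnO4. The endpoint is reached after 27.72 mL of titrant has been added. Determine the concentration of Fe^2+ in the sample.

0.622 M

n(KMnO4) = 0.08732 x 0.02772 = 0.002421 mol.
From the balanced equation, 1 mol KMnO4 reacts with 5 mol Fe^2+, so n(Fe^2+) = 0.002421 x 5/1 = 0.01210 mol.
[Fe^2+] = 0.01210 / 0.01945 L = 0.622 M.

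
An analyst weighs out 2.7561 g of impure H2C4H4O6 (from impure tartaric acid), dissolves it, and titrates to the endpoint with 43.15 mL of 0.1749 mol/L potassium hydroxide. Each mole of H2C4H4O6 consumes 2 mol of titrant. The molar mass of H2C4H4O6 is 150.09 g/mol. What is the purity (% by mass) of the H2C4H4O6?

20.5%

n(KOH) = 0.1749 x 0.04315 = 0.007547 mol.
n(H2C4H4O6) = 0.007547 / 2 = 0.003773 mol.
mass of H2C4H4O6 = 0.003773 x 150.09 = 0.5664 g.
% purity = 0.5664 / 2.7561 x 100 = 20.5%.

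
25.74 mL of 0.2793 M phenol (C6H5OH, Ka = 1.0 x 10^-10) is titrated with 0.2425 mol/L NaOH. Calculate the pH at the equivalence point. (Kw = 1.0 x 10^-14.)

n(C6H5OH) = 0.2793 x 0.02574 = 0.007189 mol; V(NaOH) at equivalence = 0.007189/0.2425 = 0.02965 L.
At equivalence all the acid is converted to C6H5O-; total volume = 0.02574 + 0.02965 = 0.05539 L, so [C6H5O-] = 0.007189/0.05539 = 0.1298 M.
Kb = Kw/Ka = 1.0e-14 / 1.0 x 10^-10 = 0.000100.
[OH^-] = sqrt(Kb x [C6H5O-]) = sqrt(0.000100 x 0.1298) = 0.00360 M.
pOH = 2.44, so pH = 14.00 - 2.44 = 11.56.

11.56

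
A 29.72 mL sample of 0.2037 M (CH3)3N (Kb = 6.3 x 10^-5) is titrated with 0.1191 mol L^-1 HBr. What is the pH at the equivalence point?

n((CH3)3N) = 0.2037 x 0.02972 = 0.006054 mol; V(HBr) at equivalence = 0.006054/0.1191 = 0.05083 L.
At equivalence the base is fully converted to (CH3)3NH+; total volume = 0.08055 L, so [(CH3)3NH+] = 0.006054/0.08055 = 0.07516 M.
Ka((CH3)3NH+) = Kw/Kb = 1.0e-14 / 6.3 x 10^-5 = 1.59e-10.
[H^+] = sqrt(Ka x [(CH3)3NH+]) = sqrt(1.59e-10 x 0.07516) = 3.45e-6 M.
pH = -log(3.45e-6) = 5.46.

5.46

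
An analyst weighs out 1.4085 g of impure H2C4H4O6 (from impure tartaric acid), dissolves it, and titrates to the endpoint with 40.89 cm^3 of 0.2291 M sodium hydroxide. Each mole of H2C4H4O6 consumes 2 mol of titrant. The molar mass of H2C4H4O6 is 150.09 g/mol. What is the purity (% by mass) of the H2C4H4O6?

n(NaOH) = 0.2291 x 0.04089 = 0.009368 mol.
n(H2C4H4O6) = 0.009368 / 2 = 0.004684 mol.
mass of H2C4H4O6 = 0.004684 x 150.09 = 0.7030 g.
% purity = 0.7030 / 1.4085 x 100 = 49.9%.

49.9%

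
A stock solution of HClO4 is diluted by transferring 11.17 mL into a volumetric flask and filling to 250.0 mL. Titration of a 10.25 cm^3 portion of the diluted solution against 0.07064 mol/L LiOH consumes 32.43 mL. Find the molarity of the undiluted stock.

5.00 M

n(LiOH) = 0.07064 x 0.03243 = 0.002291 mol.
n(HClO4) in the aliquot = 0.002291 mol.
[diluted HClO4] = 0.002291 / 0.01025 = 0.2235 M.
Dilution factor = 250.0/11.17 = 22.38, so [stock] = 0.2235 x 22.38 = 5.00 M.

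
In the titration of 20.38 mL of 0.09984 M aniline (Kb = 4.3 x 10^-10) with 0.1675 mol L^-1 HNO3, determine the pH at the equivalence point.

n(C6H5NH2) = 0.09984 x 0.02038 = 0.002035 mol; V(HNO3) at equivalence = 0.002035/0.1675 = 0.01215 L.
At equivalence the base is fully converted to C6H5NH3+; total volume = 0.03253 L, so [C6H5NH3+] = 0.002035/0.03253 = 0.06255 M.
Ka(C6H5NH3+) = Kw/Kb = 1.0e-14 / 4.3 x 10^-10 = 2.33e-5.
[H^+] = sqrt(Ka x [C6H5NH3+]) = sqrt(2.33e-5 x 0.06255) = 0.00121 M.
pH = -log(0.00121) = 2.92.

2.92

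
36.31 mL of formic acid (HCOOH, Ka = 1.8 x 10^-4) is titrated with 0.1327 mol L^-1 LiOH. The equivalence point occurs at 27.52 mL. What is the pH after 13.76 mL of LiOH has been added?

13.76 mL is exactly half the equivalence volume (27.52/2), i.e. the half-equivalence point.
There, n(HA) = n(A^-), so pH = pKa = -log(1.8 x 10^-4) = 3.74.

3.74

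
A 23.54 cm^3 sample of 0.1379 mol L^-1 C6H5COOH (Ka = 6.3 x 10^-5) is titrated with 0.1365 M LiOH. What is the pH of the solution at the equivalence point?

8.52

n(C6H5COOH) = 0.1379 x 0.02354 = 0.003246 mol; V(LiOH) at equivalence = 0.003246/0.1365 = 0.02378 L.
At equivalence all the acid is converted to C6H5COO-; total volume = 0.02354 + 0.02378 = 0.04732 L, so [C6H5COO-] = 0.003246/0.04732 = 0.06860 M.
Kb = Kw/Ka = 1.0e-14 / 6.3 x 10^-5 = 1.59e-10.
[OH^-] = sqrt(Kb x [C6H5COO-]) = sqrt(1.59e-10 x 0.06860) = 3.30e-6 M.
pOH = 5.48, so pH = 14.00 - 5.48 = 8.52.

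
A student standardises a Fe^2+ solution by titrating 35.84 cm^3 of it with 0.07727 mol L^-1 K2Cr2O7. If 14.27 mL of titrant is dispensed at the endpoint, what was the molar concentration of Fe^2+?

n(K2Cr2O7) = 0.07727 x 0.01427 = 0.001103 mol.
From the balanced equation, 1 mol K2Cr2O7 reacts with 6 mol Fe^2+, so n(Fe^2+) = 0.001103 x 6/1 = 0.006616 mol.
[Fe^2+] = 0.006616 / 0.03584 L = 0.185 M.

0.185 M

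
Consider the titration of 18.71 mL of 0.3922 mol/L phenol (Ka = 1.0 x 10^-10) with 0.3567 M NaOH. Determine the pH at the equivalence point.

11.64

n(C6H5OH) = 0.3922 x 0.01871 = 0.007338 mol; V(NaOH) at equivalence = 0.007338/0.3567 = 0.02057 L.
At equivalence all the acid is converted to C6H5O-; total volume = 0.01871 + 0.02057 = 0.03928 L, so [C6H5O-] = 0.007338/0.03928 = 0.1868 M.
Kb = Kw/Ka = 1.0e-14 / 1.0 x 10^-10 = 0.000100.
[OH^-] = sqrt(Kb x [C6H5O-]) = sqrt(0.000100 x 0.1868) = 0.00432 M.
pOH = 2.36, so pH = 14.00 - 2.36 = 11.64.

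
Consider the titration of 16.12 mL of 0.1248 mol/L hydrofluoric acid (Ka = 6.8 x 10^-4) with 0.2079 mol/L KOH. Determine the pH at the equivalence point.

n(HF) = 0.1248 x 0.01612 = 0.002012 mol; V(KOH) at equivalence = 0.002012/0.2079 = 0.009677 L.
At equivalence all the acid is converted to F-; total volume = 0.01612 + 0.009677 = 0.02580 L, so [F-] = 0.002012/0.02580 = 0.07799 M.
Kb = Kw/Ka = 1.0e-14 / 6.8 x 10^-4 = 1.47e-11.
[OH^-] = sqrt(Kb x [F-]) = sqrt(1.47e-11 x 0.07799) = 1.07e-6 M.
pOH = 5.97, so pH = 14.00 - 5.97 = 8.03.

8.03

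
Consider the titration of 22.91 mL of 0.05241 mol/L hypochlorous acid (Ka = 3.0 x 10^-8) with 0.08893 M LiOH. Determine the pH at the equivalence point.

10.02

n(HClO) = 0.05241 x 0.02291 = 0.001201 mol; V(LiOH) at equivalence = 0.001201/0.08893 = 0.01350 L.
At equivalence all the acid is converted to ClO-; total volume = 0.02291 + 0.01350 = 0.03641 L, so [ClO-] = 0.001201/0.03641 = 0.03298 M.
Kb = Kw/Ka = 1.0e-14 / 3.0 x 10^-8 = 3.33e-7.
[OH^-] = sqrt(Kb x [ClO-]) = sqrt(3.33e-7 x 0.03298) = 0.000105 M.
pOH = 3.98, so pH = 14.00 - 3.98 = 10.02.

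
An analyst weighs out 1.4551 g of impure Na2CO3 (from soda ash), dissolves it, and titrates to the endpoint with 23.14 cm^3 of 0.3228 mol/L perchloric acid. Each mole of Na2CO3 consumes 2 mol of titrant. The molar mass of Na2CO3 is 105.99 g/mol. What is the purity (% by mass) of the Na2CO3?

n(HClO4) = 0.3228 x 0.02314 = 0.007470 mol.
n(Na2CO3) = 0.007470 / 2 = 0.003735 mol.
mass of Na2CO3 = 0.003735 x 105.99 = 0.3959 g.
% purity = 0.3959 / 1.4551 x 100 = 27.2%.

27.2%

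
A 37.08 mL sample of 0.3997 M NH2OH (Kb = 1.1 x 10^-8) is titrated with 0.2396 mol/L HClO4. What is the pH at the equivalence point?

3.43

n(NH2OH) = 0.3997 x 0.03708 = 0.01482 mol; V(HClO4) at equivalence = 0.01482/0.2396 = 0.06186 L.
At equivalence the base is fully converted to NH3OH+; total volume = 0.09894 L, so [NH3OH+] = 0.01482/0.09894 = 0.1498 M.
Ka(NH3OH+) = Kw/Kb = 1.0e-14 / 1.1 x 10^-8 = 9.09e-7.
[H^+] = sqrt(Ka x [NH3OH+]) = sqrt(9.09e-7 x 0.1498) = 0.000369 M.
pH = -log(0.000369) = 3.43.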